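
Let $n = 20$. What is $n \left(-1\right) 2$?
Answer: $-40$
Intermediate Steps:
$n \left(-1\right) 2 = 20 \left(-1\right) 2 = \left(-20\right) 2 = -40$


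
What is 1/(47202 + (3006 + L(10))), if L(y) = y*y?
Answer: 1/50308 ≈ 1.9878e-5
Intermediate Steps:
L(y) = y**2
1/(47202 + (3006 + L(10))) = 1/(47202 + (3006 + 10**2)) = 1/(47202 + (3006 + 100)) = 1/(47202 + 3106) = 1/50308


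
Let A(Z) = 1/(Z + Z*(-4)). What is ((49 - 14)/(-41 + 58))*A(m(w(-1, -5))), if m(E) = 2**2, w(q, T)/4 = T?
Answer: -35/204 ≈ -0.17157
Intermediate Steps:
w(q, T) = 4*T
m(E) = 4
A(Z) = -1/(3*Z) (A(Z) = 1/(Z - 4*Z) = 1/(-3*Z) = -1/(3*Z))
((49 - 14)/(-41 + 58))*A(m(w(-1, -5))) = ((49 - 14)/(-41 + 58))*(-1/3/4) = (35/17)*(-1/3*1/4) = (35*(1/17))*(-1/12) = (35/17)*(-1/12) = -35/204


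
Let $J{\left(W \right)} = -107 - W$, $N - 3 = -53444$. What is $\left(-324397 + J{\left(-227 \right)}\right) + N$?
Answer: $-377718$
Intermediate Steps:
$N = -53441$ ($N = 3 - 53444 = -53441$)
$\left(-324397 + J{\left(-227 \right)}\right) + N = \left(-324397 - -120\right) - 53441 = \left(-324397 + \left(-107 + 227\right)\right) - 53441 = \left(-324397 + 120\right) - 53441 = -324277 - 53441 = -377718$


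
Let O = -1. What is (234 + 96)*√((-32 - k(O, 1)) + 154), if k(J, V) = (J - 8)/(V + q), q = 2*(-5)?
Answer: 3630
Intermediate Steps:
q = -10
k(J, V) = (-8 + J)/(-10 + V) (k(J, V) = (J - 8)/(V - 10) = (-8 + J)/(-10 + V))
(234 + 96)*√((-32 - k(O, 1)) + 154) = (234 + 96)*√((-32 - (-8 - 1)/(-10 + 1)) + 154) = 330*√((-32 - (-9)/(-9)) + 154) = 330*√((-32 - (-1)*(-9)/9) + 154) = 330*√((-32 - 1*1) + 154) = 330*√((-32 - 1) + 154) = 330*√(-33 + 154) = 330*√121 = 330*11 = 3630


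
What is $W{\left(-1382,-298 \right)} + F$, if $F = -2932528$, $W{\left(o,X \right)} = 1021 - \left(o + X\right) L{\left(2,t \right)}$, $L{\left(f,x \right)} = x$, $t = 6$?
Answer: $-2921427$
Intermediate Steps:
$W{\left(o,X \right)} = 1021 - 6 X - 6 o$ ($W{\left(o,X \right)} = 1021 - \left(o + X\right) 6 = 1021 - \left(X + o\right) 6 = 1021 - \left(6 X + 6 o\right) = 1021 - 6 X - 6 o$)
$W{\left(-1382,-298 \right)} + F = \left(1021 - -1788 - -8292\right) - 2932528 = \left(1021 + 1788 + 8292\right) - 2932528 = 11101 - 2932528 = -2921427$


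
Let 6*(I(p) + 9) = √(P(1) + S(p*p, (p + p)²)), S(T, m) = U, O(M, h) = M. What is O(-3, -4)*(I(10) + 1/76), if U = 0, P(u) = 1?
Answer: 2011/76 ≈ 26.461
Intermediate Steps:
S(T, m) = 0
I(p) = -53/6 (I(p) = -9 + √(1 + 0)/6 = -9 + √1/6 = -9 + (⅙)*1 = -9 + ⅙ = -53/6)
O(-3, -4)*(I(10) + 1/76) = -3*(-53/6 + 1/76) = -3*(-2011/228) = 2011/76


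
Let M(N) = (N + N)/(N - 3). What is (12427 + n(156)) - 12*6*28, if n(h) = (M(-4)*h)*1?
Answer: 74125/7 ≈ 10589.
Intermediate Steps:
M(N) = 2*N/(-3 + N) (M(N) = (2*N)/(-3 + N) = 2*N/(-3 + N))
n(h) = 8*h/7 (n(h) = ((2*(-4)/(-3 - 4))*h)*1 = ((2*(-4)/(-7))*h)*1 = ((2*(-4)*(-⅐))*h)*1 = (8*h/7)*1 = 8*h/7)
(12427 + n(156)) - 12*6*28 = (12427 + (8/7)*156) - 12*6*28 = (12427 + 1248/7) - 72*28 = 88237/7 - 2016 = 74125/7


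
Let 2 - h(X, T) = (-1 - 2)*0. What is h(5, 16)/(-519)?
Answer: -2/519 ≈ -0.0038536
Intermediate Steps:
h(X, T) = 2 (h(X, T) = 2 - (-1 - 2)*0 = 2 - (-3)*0 = 2 - 1*0 = 2 + 0 = 2)
h(5, 16)/(-519) = 2/(-519) = 2*(-1/519) = -2/519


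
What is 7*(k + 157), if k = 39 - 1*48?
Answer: 1036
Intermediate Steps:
k = -9 (k = 39 - 48 = -9)
7*(k + 157) = 7*(-9 + 157) = 7*148 = 1036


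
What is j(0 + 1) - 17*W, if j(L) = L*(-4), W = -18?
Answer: 302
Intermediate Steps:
j(L) = -4*L
j(0 + 1) - 17*W = -4*(0 + 1) - 17*(-18) = -4*1 + 306 = -4 + 306 = 302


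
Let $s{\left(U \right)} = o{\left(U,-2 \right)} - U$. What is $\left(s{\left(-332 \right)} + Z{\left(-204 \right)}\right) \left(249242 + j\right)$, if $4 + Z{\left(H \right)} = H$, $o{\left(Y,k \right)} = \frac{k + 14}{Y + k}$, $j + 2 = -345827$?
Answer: $- \frac{1999544074}{167} \approx -1.1973 \cdot 10^{7}$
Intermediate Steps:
$j = -345829$ ($j = -2 - 345827 = -345829$)
$o{\left(Y,k \right)} = \frac{14 + k}{Y + k}$
$Z{\left(H \right)} = -4 + H$
$s{\left(U \right)} = - U + \frac{12}{-2 + U}$ ($s{\left(U \right)} = \frac{14 - 2}{U - 2} - U = \frac{1}{-2 + U} 12 - U = \frac{12}{-2 + U} - U = - U + \frac{12}{-2 + U}$)
$\left(s{\left(-332 \right)} + Z{\left(-204 \right)}\right) \left(249242 + j\right) = \left(\frac{12 - - 332 \left(-2 - 332\right)}{-2 - 332} - 208\right) \left(249242 - 345829\right) = \left(\frac{12 - \left(-332\right) \left(-334\right)}{-334} - 208\right) \left(-96587\right) = \left(- \frac{12 - 110888}{334} - 208\right) \left(-96587\right) = \left(\left(- \frac{1}{334}\right) \left(-110876\right) - 208\right) \left(-96587\right) = \left(\frac{55438}{167} - 208\right) \left(-96587\right) = \frac{20702}{167} \left(-96587\right) = - \frac{1999544074}{167}$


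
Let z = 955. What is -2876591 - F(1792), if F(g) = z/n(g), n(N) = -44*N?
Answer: -226813446213/78848 ≈ -2.8766e+6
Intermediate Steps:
F(g) = -955/(44*g) (F(g) = 955/((-44*g)) = 955*(-1/(44*g)) = -955/(44*g))
-2876591 - F(1792) = -2876591 - (-955)/(44*1792) = -2876591 - 1*(-955/78848) = -2876591 + 955/78848 = -226813446213/78848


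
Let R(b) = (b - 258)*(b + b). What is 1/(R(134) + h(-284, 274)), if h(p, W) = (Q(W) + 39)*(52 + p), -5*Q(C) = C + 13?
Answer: -5/144816 ≈ -3.4527e-5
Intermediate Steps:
Q(C) = -13/5 - C/5 (Q(C) = -(C + 13)/5 = -(13 + C)/5 = -13/5 - C/5)
h(p, W) = (52 + p)*(182/5 - W/5) (h(p, W) = ((-13/5 - W/5) + 39)*(52 + p) = (182/5 - W/5)*(52 + p) = (52 + p)*(182/5 - W/5))
R(b) = 2*b*(-258 + b) (R(b) = (-258 + b)*(2*b) = 2*b*(-258 + b))
1/(R(134) + h(-284, 274)) = 1/(2*134*(-258 + 134) + (9464/5 - 52/5*274 + (182/5)*(-284) - 1/5*274*(-284))) = 1/(2*134*(-124) + (9464/5 - 14248/5 - 51688/5 + 77816/5)) = 1/(-33232 + 21344/5) = 1/(-144816/5) = -5/144816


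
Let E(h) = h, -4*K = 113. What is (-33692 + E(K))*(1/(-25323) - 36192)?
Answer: 123617089982977/101292 ≈ 1.2204e+9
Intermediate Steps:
K = -113/4 (K = -¼*113 = -113/4 ≈ -28.250)
(-33692 + E(K))*(1/(-25323) - 36192) = (-33692 - 113/4)*(1/(-25323) - 36192) = -134881*(-1/25323 - 36192)/4 = -134881/4*(-916490017/25323) = 123617089982977/101292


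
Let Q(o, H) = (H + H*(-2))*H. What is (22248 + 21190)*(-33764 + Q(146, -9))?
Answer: -1470159110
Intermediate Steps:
Q(o, H) = -H² (Q(o, H) = (H - 2*H)*H = (-H)*H = -H²)
(22248 + 21190)*(-33764 + Q(146, -9)) = (22248 + 21190)*(-33764 - 1*(-9)²) = 43438*(-33764 - 1*81) = 43438*(-33764 - 81) = 43438*(-33845) = -1470159110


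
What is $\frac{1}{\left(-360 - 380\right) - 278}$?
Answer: $- \frac{1}{1018} \approx -0.00098232$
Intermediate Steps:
$\frac{1}{\left(-360 - 380\right) - 278} = \frac{1}{-740 - 278} = \frac{1}{-1018} = - \frac{1}{1018}$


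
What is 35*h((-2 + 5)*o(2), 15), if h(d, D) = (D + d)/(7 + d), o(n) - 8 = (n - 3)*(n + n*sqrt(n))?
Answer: 3765/79 + 240*sqrt(2)/79 ≈ 51.955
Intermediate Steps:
o(n) = 8 + (-3 + n)*(n + n**(3/2)) (o(n) = 8 + (n - 3)*(n + n*sqrt(n)) = 8 + (-3 + n)*(n + n**(3/2)))
h(d, D) = (D + d)/(7 + d)
35*h((-2 + 5)*o(2), 15) = 35*((15 + (-2 + 5)*(8 + 2**2 + 2**(5/2) - 3*2 - 6*sqrt(2)))/(7 + (-2 + 5)*(8 + 2**2 + 2**(5/2) - 3*2 - 6*sqrt(2)))) = 35*((15 + 3*(8 + 4 + 4*sqrt(2) - 6 - 6*sqrt(2)))/(7 + 3*(8 + 4 + 4*sqrt(2) - 6 - 6*sqrt(2)))) = 35*((15 + 3*(6 - 2*sqrt(2)))/(7 + 3*(6 - 2*sqrt(2)))) = 35*((15 + (18 - 6*sqrt(2)))/(7 + (18 - 6*sqrt(2)))) = 35*((33 - 6*sqrt(2))/(25 - 6*sqrt(2))) = 35*(33 - 6*sqrt(2))/(25 - 6*sqrt(2))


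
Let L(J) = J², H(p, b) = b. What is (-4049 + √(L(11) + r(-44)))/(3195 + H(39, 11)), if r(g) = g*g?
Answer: -4049/3206 + 11*√17/3206 ≈ -1.2488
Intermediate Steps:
r(g) = g²
(-4049 + √(L(11) + r(-44)))/(3195 + H(39, 11)) = (-4049 + √(11² + (-44)²))/(3195 + 11) = (-4049 + √(121 + 1936))/3206 = (-4049 + √2057)*(1/3206) = (-4049 + 11*√17)*(1/3206) = -4049/3206 + 11*√17/3206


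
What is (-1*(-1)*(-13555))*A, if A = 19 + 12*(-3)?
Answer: 230435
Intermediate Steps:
A = -17 (A = 19 - 36 = -17)
(-1*(-1)*(-13555))*A = (-1*(-1)*(-13555))*(-17) = (1*(-13555))*(-17) = -13555*(-17) = 230435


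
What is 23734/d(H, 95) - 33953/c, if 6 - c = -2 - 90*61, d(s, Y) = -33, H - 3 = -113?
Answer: -131609981/181434 ≈ -725.39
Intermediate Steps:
H = -110 (H = 3 - 113 = -110)
c = 5498 (c = 6 - (-2 - 90*61) = 6 - (-2 - 5490) = 6 - 1*(-5492) = 6 + 5492 = 5498)
23734/d(H, 95) - 33953/c = 23734/(-33) - 33953/5498 = 23734*(-1/33) - 33953*1/5498 = -23734/33 - 33953/5498 = -131609981/181434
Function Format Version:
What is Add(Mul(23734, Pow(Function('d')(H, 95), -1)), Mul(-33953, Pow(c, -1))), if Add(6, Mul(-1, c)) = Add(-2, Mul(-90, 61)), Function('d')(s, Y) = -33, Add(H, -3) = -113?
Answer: Rational(-131609981, 181434) ≈ -725.39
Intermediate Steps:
H = -110 (H = Add(3, -113) = -110)
c = 5498 (c = Add(6, Mul(-1, Add(-2, Mul(-90, 61)))) = Add(6, Mul(-1, Add(-2, -5490))) = Add(6, Mul(-1, -5492)) = Add(6, 5492) = 5498)
Add(Mul(23734, Pow(Function('d')(H, 95), -1)), Mul(-33953, Pow(c, -1))) = Add(Mul(23734, Pow(-33, -1)), Mul(-33953, Pow(5498, -1))) = Add(Mul(23734, Rational(-1, 33)), Mul(-33953, Rational(1, 5498))) = Add(Rational(-23734, 33), Rational(-33953, 5498)) = Rational(-131609981, 181434)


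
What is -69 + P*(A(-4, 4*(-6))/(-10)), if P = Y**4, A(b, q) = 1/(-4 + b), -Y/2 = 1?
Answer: -344/5 ≈ -68.800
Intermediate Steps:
Y = -2 (Y = -2*1 = -2)
P = 16 (P = (-2)**4 = 16)
-69 + P*(A(-4, 4*(-6))/(-10)) = -69 + 16*(1/(-4 - 4*(-10))) = -69 + 16*(-1/10/(-8)) = -69 + 16*(-1/8*(-1/10)) = -69 + 16*(1/80) = -69 + 1/5 = -344/5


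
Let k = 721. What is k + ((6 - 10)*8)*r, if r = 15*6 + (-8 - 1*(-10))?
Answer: -2223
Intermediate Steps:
r = 92 (r = 90 + (-8 + 10) = 90 + 2 = 92)
k + ((6 - 10)*8)*r = 721 + ((6 - 10)*8)*92 = 721 - 4*8*92 = 721 - 32*92 = 721 - 2944 = -2223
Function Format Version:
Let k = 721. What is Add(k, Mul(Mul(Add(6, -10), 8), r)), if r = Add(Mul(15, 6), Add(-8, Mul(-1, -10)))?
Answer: -2223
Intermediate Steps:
r = 92 (r = Add(90, Add(-8, 10)) = Add(90, 2) = 92)
Add(k, Mul(Mul(Add(6, -10), 8), r)) = Add(721, Mul(Mul(Add(6, -10), 8), 92)) = Add(721, Mul(Mul(-4, 8), 92)) = Add(721, Mul(-32, 92)) = Add(721, -2944) = -2223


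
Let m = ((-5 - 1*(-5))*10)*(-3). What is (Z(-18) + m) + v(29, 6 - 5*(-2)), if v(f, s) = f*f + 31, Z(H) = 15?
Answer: 887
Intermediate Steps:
m = 0 (m = ((-5 + 5)*10)*(-3) = (0*10)*(-3) = 0*(-3) = 0)
v(f, s) = 31 + f² (v(f, s) = f² + 31 = 31 + f²)
(Z(-18) + m) + v(29, 6 - 5*(-2)) = (15 + 0) + (31 + 29²) = 15 + (31 + 841) = 15 + 872 = 887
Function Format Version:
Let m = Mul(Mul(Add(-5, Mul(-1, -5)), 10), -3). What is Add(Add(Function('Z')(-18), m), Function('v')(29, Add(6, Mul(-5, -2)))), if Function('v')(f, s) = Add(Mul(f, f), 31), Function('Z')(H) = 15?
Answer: 887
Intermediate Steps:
m = 0 (m = Mul(Mul(Add(-5, 5), 10), -3) = Mul(Mul(0, 10), -3) = Mul(0, -3) = 0)
Function('v')(f, s) = Add(31, Pow(f, 2)) (Function('v')(f, s) = Add(Pow(f, 2), 31) = Add(31, Pow(f, 2)))
Add(Add(Function('Z')(-18), m), Function('v')(29, Add(6, Mul(-5, -2)))) = Add(Add(15, 0), Add(31, Pow(29, 2))) = Add(15, Add(31, 841)) = Add(15, 872) = 887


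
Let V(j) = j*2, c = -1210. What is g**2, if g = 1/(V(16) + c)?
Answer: 1/1387684 ≈ 7.2063e-7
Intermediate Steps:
V(j) = 2*j
g = -1/1178 (g = 1/(2*16 - 1210) = 1/(32 - 1210) = 1/(-1178) = -1/1178 ≈ -0.00084890)
g**2 = (-1/1178)**2 = 1/1387684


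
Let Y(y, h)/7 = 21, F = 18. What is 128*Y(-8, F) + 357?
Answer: 19173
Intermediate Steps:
Y(y, h) = 147 (Y(y, h) = 7*21 = 147)
128*Y(-8, F) + 357 = 128*147 + 357 = 18816 + 357 = 19173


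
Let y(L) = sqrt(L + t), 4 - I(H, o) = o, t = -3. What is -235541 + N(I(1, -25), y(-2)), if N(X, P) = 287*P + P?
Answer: -235541 + 288*I*sqrt(5) ≈ -2.3554e+5 + 643.99*I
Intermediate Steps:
I(H, o) = 4 - o
y(L) = sqrt(-3 + L) (y(L) = sqrt(L - 3) = sqrt(-3 + L))
N(X, P) = 288*P
-235541 + N(I(1, -25), y(-2)) = -235541 + 288*sqrt(-3 - 2) = -235541 + 288*sqrt(-5) = -235541 + 288*(I*sqrt(5)) = -235541 + 288*I*sqrt(5)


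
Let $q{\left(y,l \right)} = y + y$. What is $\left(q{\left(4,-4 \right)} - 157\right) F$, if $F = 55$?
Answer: $-8195$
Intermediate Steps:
$q{\left(y,l \right)} = 2 y$
$\left(q{\left(4,-4 \right)} - 157\right) F = \left(2 \cdot 4 - 157\right) 55 = \left(8 - 157\right) 55 = \left(-149\right) 55 = -8195$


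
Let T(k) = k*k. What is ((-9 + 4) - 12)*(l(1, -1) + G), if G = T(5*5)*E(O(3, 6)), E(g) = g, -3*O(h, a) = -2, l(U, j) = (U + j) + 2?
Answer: -21352/3 ≈ -7117.3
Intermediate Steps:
l(U, j) = 2 + U + j
O(h, a) = ⅔ (O(h, a) = -⅓*(-2) = ⅔)
T(k) = k²
G = 1250/3 (G = (5*5)²*(⅔) = 25²*(⅔) = 625*(⅔) = 1250/3 ≈ 416.67)
((-9 + 4) - 12)*(l(1, -1) + G) = ((-9 + 4) - 12)*((2 + 1 - 1) + 1250/3) = (-5 - 12)*(2 + 1250/3) = -17*1256/3 = -21352/3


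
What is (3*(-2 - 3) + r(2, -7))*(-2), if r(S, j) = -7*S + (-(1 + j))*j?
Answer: 142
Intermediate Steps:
r(S, j) = -7*S + j*(-1 - j) (r(S, j) = -7*S + (-1 - j)*j = -7*S + j*(-1 - j))
(3*(-2 - 3) + r(2, -7))*(-2) = (3*(-2 - 3) + (-1*(-7) - 1*(-7)² - 7*2))*(-2) = (3*(-5) + (7 - 1*49 - 14))*(-2) = (-15 + (7 - 49 - 14))*(-2) = (-15 - 56)*(-2) = -71*(-2) = 142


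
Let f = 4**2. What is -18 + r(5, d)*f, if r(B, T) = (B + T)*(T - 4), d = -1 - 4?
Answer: -18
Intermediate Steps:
d = -5
f = 16
r(B, T) = (-4 + T)*(B + T) (r(B, T) = (B + T)*(-4 + T) = (-4 + T)*(B + T))
-18 + r(5, d)*f = -18 + ((-5)**2 - 4*5 - 4*(-5) + 5*(-5))*16 = -18 + (25 - 20 + 20 - 25)*16 = -18 + 0*16 = -18 + 0 = -18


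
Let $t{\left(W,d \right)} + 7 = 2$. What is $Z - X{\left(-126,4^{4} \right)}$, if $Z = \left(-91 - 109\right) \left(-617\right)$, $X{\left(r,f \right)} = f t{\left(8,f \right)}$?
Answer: $124680$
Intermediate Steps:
$t{\left(W,d \right)} = -5$ ($t{\left(W,d \right)} = -7 + 2 = -5$)
$X{\left(r,f \right)} = - 5 f$ ($X{\left(r,f \right)} = f \left(-5\right) = - 5 f$)
$Z = 123400$ ($Z = \left(-91 - 109\right) \left(-617\right) = \left(-200\right) \left(-617\right) = 123400$)
$Z - X{\left(-126,4^{4} \right)} = 123400 - - 5 \cdot 4^{4} = 123400 - \left(-5\right) 256 = 123400 - -1280 = 123400 + 1280 = 124680$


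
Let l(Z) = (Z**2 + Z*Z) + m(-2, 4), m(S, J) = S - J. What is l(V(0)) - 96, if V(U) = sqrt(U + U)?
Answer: -102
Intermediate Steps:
V(U) = sqrt(2)*sqrt(U) (V(U) = sqrt(2*U) = sqrt(2)*sqrt(U))
l(Z) = -6 + 2*Z**2 (l(Z) = (Z**2 + Z*Z) + (-2 - 1*4) = (Z**2 + Z**2) + (-2 - 4) = 2*Z**2 - 6 = -6 + 2*Z**2)
l(V(0)) - 96 = (-6 + 2*(sqrt(2)*sqrt(0))**2) - 96 = (-6 + 2*(sqrt(2)*0)**2) - 96 = (-6 + 2*0**2) - 96 = (-6 + 2*0) - 96 = (-6 + 0) - 96 = -6 - 96 = -102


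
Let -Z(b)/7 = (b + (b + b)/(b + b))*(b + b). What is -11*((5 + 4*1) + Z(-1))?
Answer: -99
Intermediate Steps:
Z(b) = -14*b*(1 + b) (Z(b) = -7*(b + (b + b)/(b + b))*(b + b) = -7*(b + (2*b)/((2*b)))*2*b = -7*(b + (2*b)*(1/(2*b)))*2*b = -7*(b + 1)*2*b = -7*(1 + b)*2*b = -14*b*(1 + b))
-11*((5 + 4*1) + Z(-1)) = -11*((5 + 4*1) - 14*(-1)*(1 - 1)) = -11*((5 + 4) - 14*(-1)*0) = -11*(9 + 0) = -11*9 = -99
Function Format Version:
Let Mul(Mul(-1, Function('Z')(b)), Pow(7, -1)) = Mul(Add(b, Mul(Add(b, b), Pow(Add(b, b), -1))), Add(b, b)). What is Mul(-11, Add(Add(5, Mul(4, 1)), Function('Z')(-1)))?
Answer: -99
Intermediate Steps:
Function('Z')(b) = Mul(-14, b, Add(1, b)) (Function('Z')(b) = Mul(-7, Mul(Add(b, Mul(Add(b, b), Pow(Add(b, b), -1))), Add(b, b))) = Mul(-7, Mul(Add(b, Mul(Mul(2, b), Pow(Mul(2, b), -1))), Mul(2, b))) = Mul(-7, Mul(Add(b, Mul(Mul(2, b), Mul(Rational(1, 2), Pow(b, -1)))), Mul(2, b))) = Mul(-7, Mul(Add(b, 1), Mul(2, b))) = Mul(-7, Mul(Add(1, b), Mul(2, b))) = Mul(-7, Mul(2, b, Add(1, b))) = Mul(-14, b, Add(1, b)))
Mul(-11, Add(Add(5, Mul(4, 1)), Function('Z')(-1))) = Mul(-11, Add(Add(5, Mul(4, 1)), Mul(-14, -1, Add(1, -1)))) = Mul(-11, Add(Add(5, 4), Mul(-14, -1, 0))) = Mul(-11, Add(9, 0)) = Mul(-11, 9) = -99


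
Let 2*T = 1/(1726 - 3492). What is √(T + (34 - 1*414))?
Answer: 3*I*√131680907/1766 ≈ 19.494*I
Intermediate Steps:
T = -1/3532 (T = 1/(2*(1726 - 3492)) = (½)/(-1766) = (½)*(-1/1766) = -1/3532 ≈ -0.00028313)
√(T + (34 - 1*414)) = √(-1/3532 + (34 - 1*414)) = √(-1/3532 + (34 - 414)) = √(-1/3532 - 380) = √(-1342161/3532) = 3*I*√131680907/1766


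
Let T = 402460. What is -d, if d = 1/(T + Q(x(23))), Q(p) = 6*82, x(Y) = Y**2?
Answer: -1/402952 ≈ -2.4817e-6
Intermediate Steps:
Q(p) = 492
d = 1/402952 (d = 1/(402460 + 492) = 1/402952 ≈ 2.4817e-6)
-d = -1*1/402952 = -1/402952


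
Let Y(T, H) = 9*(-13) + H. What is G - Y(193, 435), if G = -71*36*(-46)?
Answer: 117258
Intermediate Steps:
Y(T, H) = -117 + H
G = 117576 (G = -2556*(-46) = 117576)
G - Y(193, 435) = 117576 - (-117 + 435) = 117576 - 1*318 = 117576 - 318 = 117258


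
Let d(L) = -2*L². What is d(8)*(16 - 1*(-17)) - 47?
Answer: -4271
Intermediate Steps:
d(8)*(16 - 1*(-17)) - 47 = (-2*8²)*(16 - 1*(-17)) - 47 = (-2*64)*(16 + 17) - 47 = -128*33 - 47 = -4224 - 47 = -4271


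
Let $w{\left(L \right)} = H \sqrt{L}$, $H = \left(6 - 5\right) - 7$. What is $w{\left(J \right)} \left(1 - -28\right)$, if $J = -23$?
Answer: $- 174 i \sqrt{23} \approx - 834.47 i$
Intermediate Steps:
$H = -6$ ($H = 1 - 7 = -6$)
$w{\left(L \right)} = - 6 \sqrt{L}$
$w{\left(J \right)} \left(1 - -28\right) = - 6 \sqrt{-23} \left(1 - -28\right) = - 6 i \sqrt{23} \left(1 + 28\right) = - 6 i \sqrt{23} \cdot 29 = - 174 i \sqrt{23}$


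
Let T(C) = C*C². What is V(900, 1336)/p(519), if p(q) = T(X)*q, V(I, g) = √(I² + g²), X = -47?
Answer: -4*√162181/53884137 ≈ -2.9895e-5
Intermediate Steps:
T(C) = C³
p(q) = -103823*q (p(q) = (-47)³*q = -103823*q)
V(900, 1336)/p(519) = √(900² + 1336²)/((-103823*519)) = √(810000 + 1784896)/(-53884137) = √2594896*(-1/53884137) = (4*√162181)*(-1/53884137) = -4*√162181/53884137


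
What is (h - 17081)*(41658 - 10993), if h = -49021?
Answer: -2027017830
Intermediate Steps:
(h - 17081)*(41658 - 10993) = (-49021 - 17081)*(41658 - 10993) = -66102*30665 = -2027017830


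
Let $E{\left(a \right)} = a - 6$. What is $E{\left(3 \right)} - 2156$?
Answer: $-2159$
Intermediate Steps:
$E{\left(a \right)} = -6 + a$
$E{\left(3 \right)} - 2156 = \left(-6 + 3\right) - 2156 = -3 - 2156 = -2159$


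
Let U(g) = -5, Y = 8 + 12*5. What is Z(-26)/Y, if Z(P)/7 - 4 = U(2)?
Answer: -7/68 ≈ -0.10294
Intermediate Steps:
Y = 68 (Y = 8 + 60 = 68)
Z(P) = -7 (Z(P) = 28 + 7*(-5) = 28 - 35 = -7)
Z(-26)/Y = -7/68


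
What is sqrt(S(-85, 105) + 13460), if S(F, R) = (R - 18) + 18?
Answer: sqrt(13565) ≈ 116.47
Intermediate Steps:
S(F, R) = R (S(F, R) = (-18 + R) + 18 = R)
sqrt(S(-85, 105) + 13460) = sqrt(105 + 13460) = sqrt(13565)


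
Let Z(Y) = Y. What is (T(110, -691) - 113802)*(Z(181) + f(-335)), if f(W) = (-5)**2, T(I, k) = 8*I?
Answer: -23261932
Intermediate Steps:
f(W) = 25
(T(110, -691) - 113802)*(Z(181) + f(-335)) = (8*110 - 113802)*(181 + 25) = (880 - 113802)*206 = -112922*206 = -23261932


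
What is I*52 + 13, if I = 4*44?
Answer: 9165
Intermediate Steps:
I = 176
I*52 + 13 = 176*52 + 13 = 9152 + 13 = 9165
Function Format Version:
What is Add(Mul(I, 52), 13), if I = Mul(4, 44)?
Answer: 9165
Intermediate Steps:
I = 176
Add(Mul(I, 52), 13) = Add(Mul(176, 52), 13) = Add(9152, 13) = 9165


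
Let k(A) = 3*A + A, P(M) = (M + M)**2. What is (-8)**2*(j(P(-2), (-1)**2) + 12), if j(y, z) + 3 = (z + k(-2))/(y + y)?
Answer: 562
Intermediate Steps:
P(M) = 4*M**2 (P(M) = (2*M)**2 = 4*M**2)
k(A) = 4*A
j(y, z) = -3 + (-8 + z)/(2*y) (j(y, z) = -3 + (z + 4*(-2))/(y + y) = -3 + (z - 8)/((2*y)) = -3 + (-8 + z)*(1/(2*y)) = -3 + (-8 + z)/(2*y))
(-8)**2*(j(P(-2), (-1)**2) + 12) = (-8)**2*((-8 + (-1)**2 - 24*(-2)**2)/(2*((4*(-2)**2))) + 12) = 64*((-8 + 1 - 24*4)/(2*((4*4))) + 12) = 64*((1/2)*(-8 + 1 - 6*16)/16 + 12) = 64*((1/2)*(1/16)*(-8 + 1 - 96) + 12) = 64*((1/2)*(1/16)*(-103) + 12) = 64*(-103/32 + 12) = 64*(281/32) = 562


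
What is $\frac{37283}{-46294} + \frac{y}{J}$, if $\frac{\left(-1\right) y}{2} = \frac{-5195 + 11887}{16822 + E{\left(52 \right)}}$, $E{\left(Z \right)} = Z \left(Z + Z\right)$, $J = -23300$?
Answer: $- \frac{2413805724763}{2997299243250} \approx -0.80533$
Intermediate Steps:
$E{\left(Z \right)} = 2 Z^{2}$ ($E{\left(Z \right)} = Z 2 Z = 2 Z^{2}$)
$y = - \frac{6692}{11115}$ ($y = - 2 \frac{-5195 + 11887}{16822 + 2 \cdot 52^{2}} = - 2 \frac{6692}{16822 + 2 \cdot 2704} = - 2 \frac{6692}{16822 + 5408} = - 2 \cdot \frac{6692}{22230} = - 2 \cdot 6692 \cdot \frac{1}{22230} = \left(-2\right) \frac{3346}{11115} = - \frac{6692}{11115} \approx -0.60207$)
$\frac{37283}{-46294} + \frac{y}{J} = \frac{37283}{-46294} - \frac{6692}{11115 \left(-23300\right)} = 37283 \left(- \frac{1}{46294}\right) - - \frac{1673}{64744875} = - \frac{37283}{46294} + \frac{1673}{64744875} = - \frac{2413805724763}{2997299243250}$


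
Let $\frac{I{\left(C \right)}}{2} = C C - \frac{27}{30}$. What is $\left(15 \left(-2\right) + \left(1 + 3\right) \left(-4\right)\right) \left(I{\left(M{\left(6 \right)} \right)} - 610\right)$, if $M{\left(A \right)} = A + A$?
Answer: $\frac{74474}{5} \approx 14895.0$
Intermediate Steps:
$M{\left(A \right)} = 2 A$
$I{\left(C \right)} = - \frac{9}{5} + 2 C^{2}$ ($I{\left(C \right)} = 2 \left(C C - \frac{27}{30}\right) = 2 \left(C^{2} - \frac{9}{10}\right) = 2 \left(- \frac{9}{10} + C^{2}\right) = - \frac{9}{5} + 2 C^{2}$)
$\left(15 \left(-2\right) + \left(1 + 3\right) \left(-4\right)\right) \left(I{\left(M{\left(6 \right)} \right)} - 610\right) = \left(15 \left(-2\right) + \left(1 + 3\right) \left(-4\right)\right) \left(\left(- \frac{9}{5} + 2 \left(2 \cdot 6\right)^{2}\right) - 610\right) = \left(-30 + 4 \left(-4\right)\right) \left(\left(- \frac{9}{5} + 2 \cdot 12^{2}\right) - 610\right) = \left(-30 - 16\right) \left(\left(- \frac{9}{5} + 2 \cdot 144\right) - 610\right) = - 46 \left(\left(- \frac{9}{5} + 288\right) - 610\right) = - 46 \left(\frac{1431}{5} - 610\right) = \left(-46\right) \left(- \frac{1619}{5}\right) = \frac{74474}{5}$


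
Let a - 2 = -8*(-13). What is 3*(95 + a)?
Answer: 603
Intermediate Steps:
a = 106 (a = 2 - 8*(-13) = 2 + 104 = 106)
3*(95 + a) = 3*(95 + 106) = 3*201 = 603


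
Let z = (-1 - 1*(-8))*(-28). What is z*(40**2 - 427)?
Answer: -229908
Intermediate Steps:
z = -196 (z = (-1 + 8)*(-28) = 7*(-28) = -196)
z*(40**2 - 427) = -196*(40**2 - 427) = -196*(1600 - 427) = -196*1173 = -229908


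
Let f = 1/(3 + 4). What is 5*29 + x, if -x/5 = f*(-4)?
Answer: 1035/7 ≈ 147.86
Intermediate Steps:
f = ⅐ (f = 1/7 = ⅐ ≈ 0.14286)
x = 20/7 (x = -5*(-4)/7 = -5*(-4/7) = 20/7 ≈ 2.8571)
5*29 + x = 5*29 + 20/7 = 145 + 20/7 = 1035/7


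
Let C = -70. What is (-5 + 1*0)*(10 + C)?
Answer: 300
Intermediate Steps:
(-5 + 1*0)*(10 + C) = (-5 + 1*0)*(10 - 70) = (-5 + 0)*(-60) = -5*(-60) = 300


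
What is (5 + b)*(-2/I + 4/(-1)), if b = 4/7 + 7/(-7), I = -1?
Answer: -64/7 ≈ -9.1429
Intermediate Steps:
b = -3/7 (b = 4*(⅐) + 7*(-⅐) = 4/7 - 1 = -3/7 ≈ -0.42857)
(5 + b)*(-2/I + 4/(-1)) = (5 - 3/7)*(-2/(-1) + 4/(-1)) = 32*(-2*(-1) + 4*(-1))/7 = 32*(2 - 4)/7 = (32/7)*(-2) = -64/7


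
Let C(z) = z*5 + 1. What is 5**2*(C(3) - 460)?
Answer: -11100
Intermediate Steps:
C(z) = 1 + 5*z (C(z) = 5*z + 1 = 1 + 5*z)
5**2*(C(3) - 460) = 5**2*((1 + 5*3) - 460) = 25*((1 + 15) - 460) = 25*(16 - 460) = 25*(-444) = -11100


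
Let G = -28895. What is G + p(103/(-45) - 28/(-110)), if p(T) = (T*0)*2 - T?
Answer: -14302018/495 ≈ -28893.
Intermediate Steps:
p(T) = -T (p(T) = 0*2 - T = 0 - T = -T)
G + p(103/(-45) - 28/(-110)) = -28895 - (103/(-45) - 28/(-110)) = -28895 - (103*(-1/45) - 28*(-1/110)) = -28895 - (-103/45 + 14/55) = -28895 - 1*(-1007/495) = -28895 + 1007/495 = -14302018/495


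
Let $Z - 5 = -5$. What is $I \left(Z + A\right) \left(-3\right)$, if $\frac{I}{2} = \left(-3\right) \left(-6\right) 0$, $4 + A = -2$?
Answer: $0$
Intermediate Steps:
$A = -6$ ($A = -4 - 2 = -6$)
$Z = 0$ ($Z = 5 - 5 = 0$)
$I = 0$ ($I = 2 \left(-3\right) \left(-6\right) 0 = 2 \cdot 18 \cdot 0 = 2 \cdot 0 = 0$)
$I \left(Z + A\right) \left(-3\right) = 0 \left(0 - 6\right) \left(-3\right) = 0 \left(\left(-6\right) \left(-3\right)\right) = 0 \cdot 18 = 0$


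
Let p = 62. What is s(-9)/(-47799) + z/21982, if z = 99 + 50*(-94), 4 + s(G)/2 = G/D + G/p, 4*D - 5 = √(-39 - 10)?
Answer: -251920222855/1205173107846 - 28*I/196507 ≈ -0.20903 - 0.00014249*I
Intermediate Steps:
D = 5/4 + 7*I/4 (D = 5/4 + √(-39 - 10)/4 = 5/4 + √(-49)/4 = 5/4 + (7*I)/4 = 5/4 + 7*I/4 ≈ 1.25 + 1.75*I)
s(G) = -8 + G/31 + 16*G*(5/4 - 7*I/4)/37 (s(G) = -8 + 2*(G/(5/4 + 7*I/4) + G/62) = -8 + 2*(G*(8*(5/4 - 7*I/4)/37) + G*(1/62)) = -8 + 2*(8*G*(5/4 - 7*I/4)/37 + G/62) = -8 + 2*(G/62 + 8*G*(5/4 - 7*I/4)/37) = -8 + (G/31 + 16*G*(5/4 - 7*I/4)/37) = -8 + G/31 + 16*G*(5/4 - 7*I/4)/37)
z = -4601 (z = 99 - 4700 = -4601)
s(-9)/(-47799) + z/21982 = (-8 + (657/1147)*(-9) - 28/37*I*(-9))/(-47799) - 4601/21982 = (-8 - 5913/1147 + 252*I/37)*(-1/47799) - 4601*1/21982 = (-15089/1147 + 252*I/37)*(-1/47799) - 4601/21982 = (15089/54825453 - 28*I/196507) - 4601/21982 = -251920222855/1205173107846 - 28*I/196507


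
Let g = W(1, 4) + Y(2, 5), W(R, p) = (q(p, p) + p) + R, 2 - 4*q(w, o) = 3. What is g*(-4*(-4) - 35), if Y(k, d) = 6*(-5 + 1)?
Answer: 1463/4 ≈ 365.75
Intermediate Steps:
q(w, o) = -¼ (q(w, o) = ½ - ¼*3 = ½ - ¾ = -¼)
Y(k, d) = -24 (Y(k, d) = 6*(-4) = -24)
W(R, p) = -¼ + R + p (W(R, p) = (-¼ + p) + R = -¼ + R + p)
g = -77/4 (g = (-¼ + 1 + 4) - 24 = 19/4 - 24 = -77/4 ≈ -19.250)
g*(-4*(-4) - 35) = -77*(-4*(-4) - 35)/4 = -77*(16 - 35)/4 = -77/4*(-19) = 1463/4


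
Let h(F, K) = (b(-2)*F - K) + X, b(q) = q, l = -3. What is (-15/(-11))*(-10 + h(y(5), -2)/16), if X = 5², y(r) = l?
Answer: -1905/176 ≈ -10.824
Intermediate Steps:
y(r) = -3
X = 25
h(F, K) = 25 - K - 2*F (h(F, K) = (-2*F - K) + 25 = (-K - 2*F) + 25 = 25 - K - 2*F)
(-15/(-11))*(-10 + h(y(5), -2)/16) = (-15/(-11))*(-10 + (25 - 1*(-2) - 2*(-3))/16) = (-15*(-1/11))*(-10 + (25 + 2 + 6)*(1/16)) = 15*(-10 + 33*(1/16))/11 = 15*(-10 + 33/16)/11 = (15/11)*(-127/16) = -1905/176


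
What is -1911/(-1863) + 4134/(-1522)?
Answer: -798850/472581 ≈ -1.6904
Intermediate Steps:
-1911/(-1863) + 4134/(-1522) = -1911*(-1/1863) + 4134*(-1/1522) = 637/621 - 2067/761 = -798850/472581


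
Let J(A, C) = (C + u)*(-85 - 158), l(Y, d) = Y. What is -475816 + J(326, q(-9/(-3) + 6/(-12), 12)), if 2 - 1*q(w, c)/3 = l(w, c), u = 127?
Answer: -1012625/2 ≈ -5.0631e+5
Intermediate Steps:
q(w, c) = 6 - 3*w
J(A, C) = -30861 - 243*C (J(A, C) = (C + 127)*(-85 - 158) = (127 + C)*(-243) = -30861 - 243*C)
-475816 + J(326, q(-9/(-3) + 6/(-12), 12)) = -475816 + (-30861 - 243*(6 - 3*(-9/(-3) + 6/(-12)))) = -475816 + (-30861 - 243*(6 - 3*(-9*(-1/3) + 6*(-1/12)))) = -475816 + (-30861 - 243*(6 - 3*(3 - 1/2))) = -475816 + (-30861 - 243*(6 - 3*5/2)) = -475816 + (-30861 - 243*(6 - 15/2)) = -475816 + (-30861 - 243*(-3/2)) = -475816 + (-30861 + 729/2) = -475816 - 60993/2 = -1012625/2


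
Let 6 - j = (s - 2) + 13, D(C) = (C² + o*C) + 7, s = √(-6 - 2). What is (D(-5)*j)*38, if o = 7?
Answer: 570 + 228*I*√2 ≈ 570.0 + 322.44*I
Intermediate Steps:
s = 2*I*√2 (s = √(-8) = 2*I*√2 ≈ 2.8284*I)
D(C) = 7 + C² + 7*C (D(C) = (C² + 7*C) + 7 = 7 + C² + 7*C)
j = -5 - 2*I*√2 (j = 6 - ((2*I*√2 - 2) + 13) = 6 - ((-2 + 2*I*√2) + 13) = 6 - (11 + 2*I*√2) = 6 + (-11 - 2*I*√2) = -5 - 2*I*√2 ≈ -5.0 - 2.8284*I)
(D(-5)*j)*38 = ((7 + (-5)² + 7*(-5))*(-5 - 2*I*√2))*38 = ((7 + 25 - 35)*(-5 - 2*I*√2))*38 = -3*(-5 - 2*I*√2)*38 = (15 + 6*I*√2)*38 = 570 + 228*I*√2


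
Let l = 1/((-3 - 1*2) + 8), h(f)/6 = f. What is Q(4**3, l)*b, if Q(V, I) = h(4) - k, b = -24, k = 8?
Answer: -384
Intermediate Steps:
h(f) = 6*f
l = 1/3 (l = 1/((-3 - 2) + 8) = 1/(-5 + 8) = 1/3 ≈ 0.33333)
Q(V, I) = 16 (Q(V, I) = 6*4 - 1*8 = 24 - 8 = 16)
Q(4**3, l)*b = 16*(-24) = -384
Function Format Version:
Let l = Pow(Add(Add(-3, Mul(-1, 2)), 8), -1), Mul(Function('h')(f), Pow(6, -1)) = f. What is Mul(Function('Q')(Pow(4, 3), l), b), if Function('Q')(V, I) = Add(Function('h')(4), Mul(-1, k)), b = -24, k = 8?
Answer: -384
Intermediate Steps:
Function('h')(f) = Mul(6, f)
l = Rational(1, 3) (l = Pow(Add(Add(-3, -2), 8), -1) = Pow(Add(-5, 8), -1) = Pow(3, -1) = Rational(1, 3) ≈ 0.33333)
Function('Q')(V, I) = 16 (Function('Q')(V, I) = Add(Mul(6, 4), Mul(-1, 8)) = Add(24, -8) = 16)
Mul(Function('Q')(Pow(4, 3), l), b) = Mul(16, -24) = -384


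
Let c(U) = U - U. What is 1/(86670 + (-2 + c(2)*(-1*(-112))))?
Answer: 1/86668 ≈ 1.1538e-5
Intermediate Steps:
c(U) = 0
1/(86670 + (-2 + c(2)*(-1*(-112)))) = 1/(86670 + (-2 + 0*(-1*(-112)))) = 1/(86670 + (-2 + 0*112)) = 1/(86670 + (-2 + 0)) = 1/(86670 - 2) = 1/86668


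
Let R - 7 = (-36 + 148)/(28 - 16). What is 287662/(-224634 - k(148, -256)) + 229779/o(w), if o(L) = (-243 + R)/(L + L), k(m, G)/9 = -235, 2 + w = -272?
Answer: 21014460544171/37828230 ≈ 5.5552e+5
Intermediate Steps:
w = -274 (w = -2 - 272 = -274)
R = 49/3 (R = 7 + (-36 + 148)/(28 - 16) = 7 + 112/12 = 7 + 112*(1/12) = 7 + 28/3 = 49/3 ≈ 16.333)
k(m, G) = -2115 (k(m, G) = 9*(-235) = -2115)
o(L) = -340/(3*L) (o(L) = (-243 + 49/3)/(L + L) = -680*1/(2*L)/3 = -340/(3*L))
287662/(-224634 - k(148, -256)) + 229779/o(w) = 287662/(-224634 - 1*(-2115)) + 229779/((-340/3/(-274))) = 287662/(-224634 + 2115) + 229779/((-340/3*(-1/274))) = 287662/(-222519) + 229779/(170/411) = 287662*(-1/222519) + 229779*(411/170) = -287662/222519 + 94439169/170 = 21014460544171/37828230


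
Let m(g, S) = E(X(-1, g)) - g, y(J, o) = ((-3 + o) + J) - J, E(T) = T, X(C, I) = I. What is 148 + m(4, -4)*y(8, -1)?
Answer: 148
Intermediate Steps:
y(J, o) = -3 + o (y(J, o) = (-3 + J + o) - J = -3 + o)
m(g, S) = 0 (m(g, S) = g - g = 0)
148 + m(4, -4)*y(8, -1) = 148 + 0*(-3 - 1) = 148 + 0*(-4) = 148 + 0 = 148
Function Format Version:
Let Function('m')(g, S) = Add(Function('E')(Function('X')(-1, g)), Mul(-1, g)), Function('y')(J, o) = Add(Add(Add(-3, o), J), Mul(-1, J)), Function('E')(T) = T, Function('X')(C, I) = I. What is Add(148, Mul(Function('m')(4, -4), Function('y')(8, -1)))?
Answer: 148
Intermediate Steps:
Function('y')(J, o) = Add(-3, o) (Function('y')(J, o) = Add(Add(-3, J, o), Mul(-1, J)) = Add(-3, o))
Function('m')(g, S) = 0 (Function('m')(g, S) = Add(g, Mul(-1, g)) = 0)
Add(148, Mul(Function('m')(4, -4), Function('y')(8, -1))) = Add(148, Mul(0, Add(-3, -1))) = Add(148, Mul(0, -4)) = Add(148, 0) = 148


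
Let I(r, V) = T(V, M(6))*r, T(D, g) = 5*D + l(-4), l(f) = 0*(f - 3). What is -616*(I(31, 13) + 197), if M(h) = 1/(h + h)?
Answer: -1362592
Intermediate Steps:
l(f) = 0 (l(f) = 0*(-3 + f) = 0)
M(h) = 1/(2*h)
T(D, g) = 5*D (T(D, g) = 5*D + 0 = 5*D)
I(r, V) = 5*V*r (I(r, V) = (5*V)*r = 5*V*r)
-616*(I(31, 13) + 197) = -616*(5*13*31 + 197) = -616*(2015 + 197) = -616*2212 = -1362592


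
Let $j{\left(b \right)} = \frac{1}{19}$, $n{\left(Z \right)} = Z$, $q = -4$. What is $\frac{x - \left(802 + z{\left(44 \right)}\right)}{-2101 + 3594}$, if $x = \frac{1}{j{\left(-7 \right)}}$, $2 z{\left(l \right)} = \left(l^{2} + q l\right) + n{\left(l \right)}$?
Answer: $- \frac{1685}{1493} \approx -1.1286$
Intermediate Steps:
$j{\left(b \right)} = \frac{1}{19}$
$z{\left(l \right)} = \frac{l^{2}}{2} - \frac{3 l}{2}$ ($z{\left(l \right)} = \frac{\left(l^{2} - 4 l\right) + l}{2} = \frac{l^{2} - 3 l}{2} = \frac{l^{2}}{2} - \frac{3 l}{2}$)
$x = 19$ ($x = \frac{1}{\frac{1}{19}} = 19$)
$\frac{x - \left(802 + z{\left(44 \right)}\right)}{-2101 + 3594} = \frac{19 - \left(802 + \frac{1}{2} \cdot 44 \left(-3 + 44\right)\right)}{-2101 + 3594} = \frac{19 - \left(802 + \frac{1}{2} \cdot 44 \cdot 41\right)}{1493} = \left(19 - 1704\right) \frac{1}{1493} = \left(-1685\right) \frac{1}{1493} = - \frac{1685}{1493}$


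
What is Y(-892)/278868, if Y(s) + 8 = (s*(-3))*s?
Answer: -596750/69717 ≈ -8.5596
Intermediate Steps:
Y(s) = -8 - 3*s**2 (Y(s) = -8 + (s*(-3))*s = -8 + (-3*s)*s = -8 - 3*s**2)
Y(-892)/278868 = (-8 - 3*(-892)**2)/278868 = (-8 - 3*795664)*(1/278868) = (-8 - 2386992)*(1/278868) = -2387000*1/278868 = -596750/69717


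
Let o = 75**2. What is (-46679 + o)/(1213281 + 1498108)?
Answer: -41054/2711389 ≈ -0.015141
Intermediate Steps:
o = 5625
(-46679 + o)/(1213281 + 1498108) = (-46679 + 5625)/(1213281 + 1498108) = -41054/2711389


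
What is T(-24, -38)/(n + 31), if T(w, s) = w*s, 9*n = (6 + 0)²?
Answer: 912/35 ≈ 26.057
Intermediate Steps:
n = 4 (n = (6 + 0)²/9 = (⅑)*6² = (⅑)*36 = 4)
T(w, s) = s*w
T(-24, -38)/(n + 31) = (-38*(-24))/(4 + 31) = 912/35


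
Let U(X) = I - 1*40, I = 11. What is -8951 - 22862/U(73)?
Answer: -236717/29 ≈ -8162.7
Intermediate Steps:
U(X) = -29 (U(X) = 11 - 1*40 = 11 - 40 = -29)
-8951 - 22862/U(73) = -8951 - 22862/(-29) = -8951 - 22862*(-1)/29 = -8951 - 1*(-22862/29) = -8951 + 22862/29 = -236717/29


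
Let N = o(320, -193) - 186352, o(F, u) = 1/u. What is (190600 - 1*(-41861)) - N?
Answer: 80830910/193 ≈ 4.1881e+5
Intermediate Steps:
N = -35965937/193 (N = 1/(-193) - 186352 = -1/193 - 186352 = -35965937/193 ≈ -1.8635e+5)
(190600 - 1*(-41861)) - N = (190600 - 1*(-41861)) - 1*(-35965937/193) = (190600 + 41861) + 35965937/193 = 232461 + 35965937/193 = 80830910/193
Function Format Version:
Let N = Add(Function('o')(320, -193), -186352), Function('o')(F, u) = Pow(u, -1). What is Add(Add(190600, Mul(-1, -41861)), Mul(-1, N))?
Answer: Rational(80830910, 193) ≈ 4.1881e+5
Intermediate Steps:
N = Rational(-35965937, 193) (N = Add(Pow(-193, -1), -186352) = Add(Rational(-1, 193), -186352) = Rational(-35965937, 193) ≈ -1.8635e+5)
Add(Add(190600, Mul(-1, -41861)), Mul(-1, N)) = Add(Add(190600, Mul(-1, -41861)), Mul(-1, Rational(-35965937, 193))) = Add(Add(190600, 41861), Rational(35965937, 193)) = Add(232461, Rational(35965937, 193)) = Rational(80830910, 193)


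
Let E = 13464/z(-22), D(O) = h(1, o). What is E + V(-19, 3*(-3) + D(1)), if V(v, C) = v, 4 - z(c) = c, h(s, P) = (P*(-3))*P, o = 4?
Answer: 6485/13 ≈ 498.85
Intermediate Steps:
h(s, P) = -3*P**2 (h(s, P) = (-3*P)*P = -3*P**2)
D(O) = -48 (D(O) = -3*4**2 = -3*16 = -48)
z(c) = 4 - c
E = 6732/13 (E = 13464/(4 - 1*(-22)) = 13464/(4 + 22) = 13464/26 = 13464*(1/26) = 6732/13 ≈ 517.85)
E + V(-19, 3*(-3) + D(1)) = 6732/13 - 19 = 6485/13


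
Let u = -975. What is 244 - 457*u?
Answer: 445819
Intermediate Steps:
244 - 457*u = 244 - 457*(-975) = 244 + 445575 = 445819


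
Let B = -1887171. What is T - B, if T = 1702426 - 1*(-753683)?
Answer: 4343280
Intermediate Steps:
T = 2456109 (T = 1702426 + 753683 = 2456109)
T - B = 2456109 - 1*(-1887171) = 2456109 + 1887171 = 4343280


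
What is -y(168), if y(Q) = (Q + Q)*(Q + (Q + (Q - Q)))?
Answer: -112896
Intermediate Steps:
y(Q) = 4*Q² (y(Q) = (2*Q)*(Q + (Q + 0)) = (2*Q)*(Q + Q) = (2*Q)*(2*Q) = 4*Q²)
-y(168) = -4*168² = -4*28224 = -1*112896 = -112896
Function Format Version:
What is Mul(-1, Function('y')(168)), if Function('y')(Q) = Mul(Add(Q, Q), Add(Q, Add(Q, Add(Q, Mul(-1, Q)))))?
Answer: -112896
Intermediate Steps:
Function('y')(Q) = Mul(4, Pow(Q, 2)) (Function('y')(Q) = Mul(Mul(2, Q), Add(Q, Add(Q, 0))) = Mul(Mul(2, Q), Add(Q, Q)) = Mul(Mul(2, Q), Mul(2, Q)) = Mul(4, Pow(Q, 2)))
Mul(-1, Function('y')(168)) = Mul(-1, Mul(4, Pow(168, 2))) = Mul(-1, Mul(4, 28224)) = Mul(-1, 112896) = -112896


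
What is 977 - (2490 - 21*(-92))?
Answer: -3445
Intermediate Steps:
977 - (2490 - 21*(-92)) = 977 - (2490 + 1932) = 977 - 1*4422 = 977 - 4422 = -3445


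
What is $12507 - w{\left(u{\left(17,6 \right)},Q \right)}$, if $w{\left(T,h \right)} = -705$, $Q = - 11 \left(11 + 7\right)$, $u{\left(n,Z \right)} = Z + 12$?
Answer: $13212$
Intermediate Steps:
$u{\left(n,Z \right)} = 12 + Z$
$Q = -198$ ($Q = \left(-11\right) 18 = -198$)
$12507 - w{\left(u{\left(17,6 \right)},Q \right)} = 12507 - -705 = 12507 + 705 = 13212$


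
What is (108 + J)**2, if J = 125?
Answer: 54289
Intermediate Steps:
(108 + J)**2 = (108 + 125)**2 = 233**2 = 54289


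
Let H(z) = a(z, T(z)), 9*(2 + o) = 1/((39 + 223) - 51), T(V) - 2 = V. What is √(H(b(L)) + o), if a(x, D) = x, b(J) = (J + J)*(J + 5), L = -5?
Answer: I*√801167/633 ≈ 1.414*I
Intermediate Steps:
b(J) = 2*J*(5 + J) (b(J) = (2*J)*(5 + J) = 2*J*(5 + J))
T(V) = 2 + V
o = -3797/1899 (o = -2 + 1/(9*((39 + 223) - 51)) = -2 + 1/(9*(262 - 51)) = -2 + (⅑)/211 = -2 + (⅑)*(1/211) = -2 + 1/1899 = -3797/1899 ≈ -1.9995)
H(z) = z
√(H(b(L)) + o) = √(2*(-5)*(5 - 5) - 3797/1899) = √(2*(-5)*0 - 3797/1899) = √(0 - 3797/1899) = √(-3797/1899) = I*√801167/633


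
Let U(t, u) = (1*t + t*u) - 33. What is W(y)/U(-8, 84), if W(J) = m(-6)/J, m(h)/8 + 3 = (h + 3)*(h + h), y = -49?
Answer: 264/34937 ≈ 0.0075565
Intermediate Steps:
U(t, u) = -33 + t + t*u (U(t, u) = (t + t*u) - 33 = -33 + t + t*u)
m(h) = -24 + 16*h*(3 + h) (m(h) = -24 + 8*((h + 3)*(h + h)) = -24 + 8*((3 + h)*(2*h)) = -24 + 8*(2*h*(3 + h)) = -24 + 16*h*(3 + h))
W(J) = 264/J (W(J) = (-24 + 16*(-6)² + 48*(-6))/J = (-24 + 16*36 - 288)/J = (-24 + 576 - 288)/J = 264/J)
W(y)/U(-8, 84) = (264/(-49))/(-33 - 8 - 8*84) = (264*(-1/49))/(-33 - 8 - 672) = -264/49/(-713) = -264/49*(-1/713) = 264/34937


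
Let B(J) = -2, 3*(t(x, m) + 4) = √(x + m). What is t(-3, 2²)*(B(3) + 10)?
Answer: -88/3 ≈ -29.333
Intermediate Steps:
t(x, m) = -4 + √(m + x)/3 (t(x, m) = -4 + √(x + m)/3 = -4 + √(m + x)/3)
t(-3, 2²)*(B(3) + 10) = (-4 + √(2² - 3)/3)*(-2 + 10) = (-4 + √(4 - 3)/3)*8 = (-4 + √1/3)*8 = (-4 + (⅓)*1)*8 = (-4 + ⅓)*8 = -11/3*8 = -88/3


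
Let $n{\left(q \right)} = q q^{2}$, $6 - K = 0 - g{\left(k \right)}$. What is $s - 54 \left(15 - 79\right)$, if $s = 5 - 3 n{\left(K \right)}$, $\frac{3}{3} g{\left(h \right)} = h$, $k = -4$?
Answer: $3437$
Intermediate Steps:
$g{\left(h \right)} = h$
$K = 2$ ($K = 6 - \left(0 - -4\right) = 6 - \left(0 + 4\right) = 6 - 4 = 2$)
$n{\left(q \right)} = q^{3}$
$s = -19$ ($s = 5 - 3 \cdot 2^{3} = 5 - 24 = -19$)
$s - 54 \left(15 - 79\right) = -19 - 54 \left(15 - 79\right) = -19 - -3456 = -19 + 3456 = 3437$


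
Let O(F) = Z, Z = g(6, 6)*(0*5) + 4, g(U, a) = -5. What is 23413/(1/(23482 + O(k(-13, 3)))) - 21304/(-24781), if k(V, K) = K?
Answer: 13626519751062/24781 ≈ 5.4988e+8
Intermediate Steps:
Z = 4 (Z = -0*5 + 4 = -5*0 + 4 = 0 + 4 = 4)
O(F) = 4
23413/(1/(23482 + O(k(-13, 3)))) - 21304/(-24781) = 23413/(1/(23482 + 4)) - 21304/(-24781) = 23413/(1/23486) - 21304*(-1/24781) = 23413/(1/23486) + 21304/24781 = 23413*23486 + 21304/24781 = 549877718 + 21304/24781 = 13626519751062/24781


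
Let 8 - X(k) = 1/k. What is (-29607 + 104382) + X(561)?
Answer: 41953262/561 ≈ 74783.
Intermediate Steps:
X(k) = 8 - 1/k
(-29607 + 104382) + X(561) = (-29607 + 104382) + (8 - 1/561) = 74775 + (8 - 1*1/561) = 74775 + (8 - 1/561) = 74775 + 4487/561 = 41953262/561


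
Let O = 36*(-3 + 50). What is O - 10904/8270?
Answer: 6990968/4135 ≈ 1690.7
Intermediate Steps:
O = 1692 (O = 36*47 = 1692)
O - 10904/8270 = 1692 - 10904/8270 = 1692 - 1*5452/4135 = 1692 - 5452/4135 = 6990968/4135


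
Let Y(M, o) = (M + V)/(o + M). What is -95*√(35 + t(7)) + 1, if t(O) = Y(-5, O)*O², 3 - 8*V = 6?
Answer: 1 - 95*I*√1547/4 ≈ 1.0 - 934.13*I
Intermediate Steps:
V = -3/8 (V = 3/8 - ⅛*6 = 3/8 - ¾ = -3/8 ≈ -0.37500)
Y(M, o) = (-3/8 + M)/(M + o) (Y(M, o) = (M - 3/8)/(o + M) = (-3/8 + M)/(M + o))
t(O) = -43*O²/(8*(-5 + O)) (t(O) = ((-3/8 - 5)/(-5 + O))*O² = (-43/8/(-5 + O))*O² = (-43/(8*(-5 + O)))*O² = -43*O²/(8*(-5 + O)))
-95*√(35 + t(7)) + 1 = -95*√(35 - 43*7²/(-40 + 8*7)) + 1 = -95*√(35 - 43*49/(-40 + 56)) + 1 = -95*√(35 - 43*49/16) + 1 = -95*√(35 - 43*49*1/16) + 1 = -95*√(35 - 2107/16) + 1 = -95*I*√1547/4 + 1 = 1 - 95*I*√1547/4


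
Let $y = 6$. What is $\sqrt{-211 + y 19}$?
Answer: $i \sqrt{97} \approx 9.8489 i$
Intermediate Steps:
$\sqrt{-211 + y 19} = \sqrt{-211 + 6 \cdot 19} = \sqrt{-211 + 114} = \sqrt{-97} = i \sqrt{97}$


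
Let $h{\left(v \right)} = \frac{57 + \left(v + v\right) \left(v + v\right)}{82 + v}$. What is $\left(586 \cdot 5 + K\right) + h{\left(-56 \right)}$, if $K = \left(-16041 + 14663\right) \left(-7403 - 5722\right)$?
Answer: $\frac{470331281}{26} \approx 1.809 \cdot 10^{7}$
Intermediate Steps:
$K = 18086250$ ($K = \left(-1378\right) \left(-13125\right) = 18086250$)
$h{\left(v \right)} = \frac{57 + 4 v^{2}}{82 + v}$ ($h{\left(v \right)} = \frac{57 + 2 v 2 v}{82 + v} = \frac{57 + 4 v^{2}}{82 + v}$)
$\left(586 \cdot 5 + K\right) + h{\left(-56 \right)} = \left(586 \cdot 5 + 18086250\right) + \frac{57 + 4 \left(-56\right)^{2}}{82 - 56} = \left(2930 + 18086250\right) + \frac{57 + 4 \cdot 3136}{26} = 18089180 + \frac{57 + 12544}{26} = 18089180 + \frac{1}{26} \cdot 12601 = 18089180 + \frac{12601}{26} = \frac{470331281}{26}$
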